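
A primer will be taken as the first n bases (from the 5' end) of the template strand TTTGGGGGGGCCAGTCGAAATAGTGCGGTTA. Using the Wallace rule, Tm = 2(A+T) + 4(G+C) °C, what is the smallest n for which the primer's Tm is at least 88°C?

n = 28

First 27 bases: TTTGGGGGGGCCAGTCGAAATAGTGCG → Tm = 86°C (< 88°C)
First 28 bases: TTTGGGGGGGCCAGTCGAAATAGTGCGG → Tm = 90°C (≥ 88°C)
Each additional base adds 2°C (A/T) or 4°C (G/C), so Tm is non-decreasing in n; n = 28 is the first length to reach 88°C.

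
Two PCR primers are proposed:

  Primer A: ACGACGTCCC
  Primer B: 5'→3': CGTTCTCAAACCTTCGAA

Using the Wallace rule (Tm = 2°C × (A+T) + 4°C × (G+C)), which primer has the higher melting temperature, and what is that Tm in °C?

Primer B, 52°C

Primer A: A+T=3, G+C=7 → Tm = 2(3)+4(7) = 34°C
Primer B: A+T=10, G+C=8 → Tm = 2(10)+4(8) = 52°C
34°C vs 52°C → primer B is higher.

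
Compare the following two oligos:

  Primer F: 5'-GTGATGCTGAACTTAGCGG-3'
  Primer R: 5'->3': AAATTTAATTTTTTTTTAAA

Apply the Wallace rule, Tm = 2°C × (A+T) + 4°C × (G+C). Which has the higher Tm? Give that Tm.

Primer F, 58°C

Primer F: A+T=9, G+C=10 → Tm = 2(9)+4(10) = 58°C
Primer R: A+T=20, G+C=0 → Tm = 2(20)+4(0) = 40°C
58°C vs 40°C → primer F is higher.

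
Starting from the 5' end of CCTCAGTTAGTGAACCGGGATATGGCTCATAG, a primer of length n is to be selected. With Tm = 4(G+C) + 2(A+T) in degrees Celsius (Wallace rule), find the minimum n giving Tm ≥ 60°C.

First 18 bases: CCTCAGTTAGTGAACCGG → Tm = 56°C (< 60°C)
First 19 bases: CCTCAGTTAGTGAACCGGG → Tm = 60°C (≥ 60°C)
Each additional base adds 2°C (A/T) or 4°C (G/C), so Tm is non-decreasing in n; n = 19 is the first length to reach 60°C.

n = 19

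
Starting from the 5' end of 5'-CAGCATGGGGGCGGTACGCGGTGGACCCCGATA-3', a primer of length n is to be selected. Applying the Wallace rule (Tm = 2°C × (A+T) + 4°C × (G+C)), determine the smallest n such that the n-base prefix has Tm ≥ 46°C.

First 12 bases: CAGCATGGGGGC → Tm = 42°C (< 46°C)
First 13 bases: CAGCATGGGGGCG → Tm = 46°C (≥ 46°C)
Since every base adds ≥2°C, Tm only increases with n, so the threshold is first crossed at n = 13.

n = 13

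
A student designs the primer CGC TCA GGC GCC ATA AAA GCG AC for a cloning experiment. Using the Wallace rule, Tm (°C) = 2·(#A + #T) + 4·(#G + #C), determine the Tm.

74°C

Base counts: T=2, A=7, C=8, G=6
So N_AT = 9 and N_GC = 14.
Tm = 2(9) + 4(14) = 18 + 56 = 74°C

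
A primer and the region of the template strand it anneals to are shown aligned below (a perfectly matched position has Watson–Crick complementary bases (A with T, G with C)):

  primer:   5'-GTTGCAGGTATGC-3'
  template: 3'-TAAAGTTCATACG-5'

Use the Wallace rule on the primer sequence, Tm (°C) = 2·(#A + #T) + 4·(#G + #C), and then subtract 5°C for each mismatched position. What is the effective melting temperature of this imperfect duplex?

Primer base counts: A=2, T=4, G=5, C=2 → A+T=6, G+C=7
Perfect-match Tm = 2(6) + 4(7) = 12 + 28 = 40°C
Mismatches (positions where the bases are not complementary): 3 (at positions 1, 4, 7)
Effective Tm = 40 − 3×5 = 40 − 15 = 25°C

25°C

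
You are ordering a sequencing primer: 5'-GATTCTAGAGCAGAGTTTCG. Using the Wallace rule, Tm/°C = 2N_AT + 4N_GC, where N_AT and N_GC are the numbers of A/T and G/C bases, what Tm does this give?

58°C

Counting bases: C=3, T=6, A=5, G=6
A+T = 11, G+C = 9
Tm = 4·9 + 2·11 = 36 + 22 = 58°C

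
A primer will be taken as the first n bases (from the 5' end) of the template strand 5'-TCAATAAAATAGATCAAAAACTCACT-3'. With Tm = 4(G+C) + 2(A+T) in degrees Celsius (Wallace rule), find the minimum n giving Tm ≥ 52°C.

n = 22

First 21 bases: TCAATAAAATAGATCAAAAAC → Tm = 50°C (< 52°C)
First 22 bases: TCAATAAAATAGATCAAAAACT → Tm = 52°C (≥ 52°C)
Each additional base adds 2°C (A/T) or 4°C (G/C), so Tm is non-decreasing in n; n = 22 is the first length to reach 52°C.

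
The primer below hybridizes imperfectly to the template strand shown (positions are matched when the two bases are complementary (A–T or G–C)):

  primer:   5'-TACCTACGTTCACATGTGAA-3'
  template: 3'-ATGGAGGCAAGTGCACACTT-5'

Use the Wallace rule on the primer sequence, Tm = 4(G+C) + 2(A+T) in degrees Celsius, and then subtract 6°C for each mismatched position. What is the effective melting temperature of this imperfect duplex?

Primer base counts: A=6, T=6, G=3, C=5 → A+T=12, G+C=8
Perfect-match Tm = 2(12) + 4(8) = 24 + 32 = 56°C
Mismatches (positions where the bases are not complementary): 2 (at positions 6, 14)
Effective Tm = 56 − 2×6 = 56 − 12 = 44°C

44°C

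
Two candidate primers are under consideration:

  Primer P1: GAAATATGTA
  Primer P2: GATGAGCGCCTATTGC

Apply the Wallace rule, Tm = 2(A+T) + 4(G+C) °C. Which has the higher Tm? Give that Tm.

Primer P1: A+T=8, G+C=2 → Tm = 2(8)+4(2) = 24°C
Primer P2: A+T=7, G+C=9 → Tm = 2(7)+4(9) = 50°C
24°C vs 50°C → primer P2 is higher.

Primer P2, 50°C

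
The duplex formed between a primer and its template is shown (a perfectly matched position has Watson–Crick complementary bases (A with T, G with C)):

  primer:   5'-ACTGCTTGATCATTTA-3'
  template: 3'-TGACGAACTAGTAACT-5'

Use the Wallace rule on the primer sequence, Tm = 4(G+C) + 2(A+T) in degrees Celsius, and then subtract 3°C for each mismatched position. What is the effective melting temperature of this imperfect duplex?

39°C

Primer base counts: A=4, T=7, G=2, C=3 → A+T=11, G+C=5
Perfect-match Tm = 2(11) + 4(5) = 22 + 20 = 42°C
Mismatches (positions where the bases are not complementary): 1 (at position 15)
Effective Tm = 42 − 1×3 = 42 − 3 = 39°C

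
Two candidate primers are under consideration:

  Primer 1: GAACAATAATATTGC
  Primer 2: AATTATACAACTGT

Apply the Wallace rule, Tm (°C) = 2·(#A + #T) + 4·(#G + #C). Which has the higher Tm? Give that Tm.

Primer 1: A+T=11, G+C=4 → Tm = 2(11)+4(4) = 38°C
Primer 2: A+T=11, G+C=3 → Tm = 2(11)+4(3) = 34°C
38°C vs 34°C → primer 1 is higher.

Primer 1, 38°C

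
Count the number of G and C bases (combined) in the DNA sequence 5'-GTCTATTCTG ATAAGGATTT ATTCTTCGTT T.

9

Scanning the sequence gives T=16, C=4, G=5, A=6.
Total G or C: 5 + 4 = 9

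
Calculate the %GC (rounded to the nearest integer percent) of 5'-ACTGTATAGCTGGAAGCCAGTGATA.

44%

G=7, T=6, A=8, C=4
G+C = 7 + 4 = 11 out of 25 bases
%GC = 11/25 × 100 = 44% ≈ 44%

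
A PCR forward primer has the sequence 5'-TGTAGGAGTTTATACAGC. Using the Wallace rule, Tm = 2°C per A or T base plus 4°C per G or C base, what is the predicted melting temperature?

Counting bases: C=2, T=6, G=5, A=5
So N_AT = 11 and N_GC = 7.
Tm = 2×11 + 4×7 = 50°C

50°C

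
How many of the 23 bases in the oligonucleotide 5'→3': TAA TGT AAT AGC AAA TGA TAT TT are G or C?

Base counts: C=1, G=3, T=9, A=10
Total G or C: 3 + 1 = 4

4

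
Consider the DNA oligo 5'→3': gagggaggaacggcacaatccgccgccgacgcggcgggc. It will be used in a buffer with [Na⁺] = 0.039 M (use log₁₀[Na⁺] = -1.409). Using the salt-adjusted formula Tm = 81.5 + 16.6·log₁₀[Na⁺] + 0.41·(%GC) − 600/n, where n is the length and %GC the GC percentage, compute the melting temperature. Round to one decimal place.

74.3°C

Length n = 39. T=1, G=17, C=13, A=8
G+C = 30, so %GC = 30/39 × 100 = 76.923%
Salt term: 16.6 × (-1.409) = -23.389
GC term: 0.41 × 76.923 = 31.538; length term: −600/39 = −15.385
Tm = 81.5 + (-23.389) + 31.538 − 15.385 = 74.264 → 74.3°C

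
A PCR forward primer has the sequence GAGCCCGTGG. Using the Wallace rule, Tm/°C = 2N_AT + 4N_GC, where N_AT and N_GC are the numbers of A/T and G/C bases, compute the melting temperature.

36°C

G=5, A=1, C=3, T=1
A+T = 2, G+C = 8
Tm = 2×2 + 4×8 = 36°C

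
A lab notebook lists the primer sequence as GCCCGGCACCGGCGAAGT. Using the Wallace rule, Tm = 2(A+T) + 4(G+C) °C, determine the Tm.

64°C

Counting bases: A=3, G=7, C=7, T=1
AT pairs contribute 4, GC pairs contribute 14.
Tm = 2×4 + 4×14 = 64°C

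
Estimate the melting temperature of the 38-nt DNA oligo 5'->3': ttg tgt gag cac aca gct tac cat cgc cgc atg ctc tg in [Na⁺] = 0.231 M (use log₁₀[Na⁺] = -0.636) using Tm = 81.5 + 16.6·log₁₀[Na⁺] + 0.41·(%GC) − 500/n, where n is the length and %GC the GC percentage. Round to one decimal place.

Length n = 38. Base counts: G=9, C=12, A=7, T=10
G+C = 21, so %GC = 21/38 × 100 = 55.263%
Salt term: 16.6 × (-0.636) = -10.558
GC term: 0.41 × 55.263 = 22.658; length term: −500/38 = −13.158
Tm = 81.5 + (-10.558) + 22.658 − 13.158 = 80.442 → 80.4°C

80.4°C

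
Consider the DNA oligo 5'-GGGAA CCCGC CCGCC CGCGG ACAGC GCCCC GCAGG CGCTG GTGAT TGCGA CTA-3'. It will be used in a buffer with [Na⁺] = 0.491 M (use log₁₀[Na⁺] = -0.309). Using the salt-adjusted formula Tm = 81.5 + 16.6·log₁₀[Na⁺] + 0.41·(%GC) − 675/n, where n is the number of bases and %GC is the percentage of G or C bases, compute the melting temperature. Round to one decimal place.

Length n = 53. Counting bases: A=8, T=5, C=21, G=19
G+C = 40, so %GC = 40/53 × 100 = 75.472%
Salt term: 16.6 × (-0.309) = -5.129
GC term: 0.41 × 75.472 = 30.944; length term: −675/53 = −12.736
Tm = 81.5 + (-5.129) + 30.944 − 12.736 = 94.579 → 94.6°C

94.6°C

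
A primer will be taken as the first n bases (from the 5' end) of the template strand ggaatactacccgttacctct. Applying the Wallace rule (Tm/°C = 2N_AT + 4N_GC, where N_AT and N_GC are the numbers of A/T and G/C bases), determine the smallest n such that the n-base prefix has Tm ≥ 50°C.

First 16 bases: GGAATACTACCCGTTA → Tm = 46°C (< 50°C)
First 17 bases: GGAATACTACCCGTTAC → Tm = 50°C (≥ 50°C)
Each additional base adds 2°C (A/T) or 4°C (G/C), so Tm is non-decreasing in n; n = 17 is the first length to reach 50°C.

n = 17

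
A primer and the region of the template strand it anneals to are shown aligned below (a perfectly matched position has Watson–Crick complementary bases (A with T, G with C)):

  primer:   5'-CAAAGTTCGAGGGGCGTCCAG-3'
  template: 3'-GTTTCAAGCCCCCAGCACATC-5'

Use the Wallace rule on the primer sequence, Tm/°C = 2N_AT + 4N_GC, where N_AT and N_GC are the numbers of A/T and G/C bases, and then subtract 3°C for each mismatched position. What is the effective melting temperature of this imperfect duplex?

Primer base counts: A=5, T=3, G=8, C=5 → A+T=8, G+C=13
Perfect-match Tm = 2(8) + 4(13) = 16 + 52 = 68°C
Mismatches (positions where the bases are not complementary): 4 (at positions 10, 14, 18, 19)
Effective Tm = 68 − 4×3 = 68 − 12 = 56°C

56°C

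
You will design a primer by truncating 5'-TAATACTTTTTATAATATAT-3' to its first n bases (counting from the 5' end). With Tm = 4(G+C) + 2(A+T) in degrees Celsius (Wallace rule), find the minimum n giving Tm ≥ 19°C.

First 8 bases: TAATACTT → Tm = 18°C (< 19°C)
First 9 bases: TAATACTTT → Tm = 20°C (≥ 19°C)
Since every base adds ≥2°C, Tm only increases with n, so the threshold is first crossed at n = 9.

n = 9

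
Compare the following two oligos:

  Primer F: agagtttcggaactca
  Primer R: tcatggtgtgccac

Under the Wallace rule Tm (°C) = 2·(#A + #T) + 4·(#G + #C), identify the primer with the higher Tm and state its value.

Primer F: A+T=9, G+C=7 → Tm = 2(9)+4(7) = 46°C
Primer R: A+T=6, G+C=8 → Tm = 2(6)+4(8) = 44°C
46°C vs 44°C → primer F is higher.

Primer F, 46°C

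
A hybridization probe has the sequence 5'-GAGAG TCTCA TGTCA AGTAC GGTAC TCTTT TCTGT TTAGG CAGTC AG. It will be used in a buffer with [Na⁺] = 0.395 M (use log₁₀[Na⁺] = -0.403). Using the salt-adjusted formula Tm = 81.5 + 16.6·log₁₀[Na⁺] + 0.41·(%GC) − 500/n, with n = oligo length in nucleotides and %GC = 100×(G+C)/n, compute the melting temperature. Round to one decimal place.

Length n = 47. Scanning the sequence gives A=10, G=12, C=9, T=16.
G+C = 21, so %GC = 21/47 × 100 = 44.681%
Salt term: 16.6 × (-0.403) = -6.69
GC term: 0.41 × 44.681 = 18.319; length term: −500/47 = −10.638
Tm = 81.5 + (-6.69) + 18.319 − 10.638 = 82.491 → 82.5°C

82.5°C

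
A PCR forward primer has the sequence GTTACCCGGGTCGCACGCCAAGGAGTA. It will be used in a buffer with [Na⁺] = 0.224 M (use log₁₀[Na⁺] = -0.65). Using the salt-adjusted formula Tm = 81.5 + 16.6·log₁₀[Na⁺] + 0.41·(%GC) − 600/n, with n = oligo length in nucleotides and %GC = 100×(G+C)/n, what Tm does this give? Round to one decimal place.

Length n = 27. Counting bases: G=9, C=8, T=4, A=6
G+C = 17, so %GC = 17/27 × 100 = 62.963%
Salt term: 16.6 × (-0.65) = -10.79
GC term: 0.41 × 62.963 = 25.815; length term: −600/27 = −22.222
Tm = 81.5 + (-10.79) + 25.815 − 22.222 = 74.303 → 74.3°C

74.3°C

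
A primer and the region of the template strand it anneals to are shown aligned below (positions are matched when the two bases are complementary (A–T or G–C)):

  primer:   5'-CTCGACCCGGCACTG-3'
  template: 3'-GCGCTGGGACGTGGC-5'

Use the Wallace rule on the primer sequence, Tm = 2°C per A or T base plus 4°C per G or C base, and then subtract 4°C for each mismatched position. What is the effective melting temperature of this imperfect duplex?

Primer base counts: A=2, T=2, G=4, C=7 → A+T=4, G+C=11
Perfect-match Tm = 2(4) + 4(11) = 8 + 44 = 52°C
Mismatches (positions where the bases are not complementary): 3 (at positions 2, 9, 14)
Effective Tm = 52 − 3×4 = 52 − 12 = 40°C

40°C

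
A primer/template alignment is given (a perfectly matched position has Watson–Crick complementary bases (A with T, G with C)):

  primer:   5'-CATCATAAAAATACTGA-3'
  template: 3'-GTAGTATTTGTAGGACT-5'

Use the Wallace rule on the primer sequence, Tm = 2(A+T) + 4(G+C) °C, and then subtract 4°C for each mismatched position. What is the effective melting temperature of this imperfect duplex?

Primer base counts: A=9, T=4, G=1, C=3 → A+T=13, G+C=4
Perfect-match Tm = 2(13) + 4(4) = 26 + 16 = 42°C
Mismatches (positions where the bases are not complementary): 2 (at positions 10, 13)
Effective Tm = 42 − 2×4 = 42 − 8 = 34°C

34°C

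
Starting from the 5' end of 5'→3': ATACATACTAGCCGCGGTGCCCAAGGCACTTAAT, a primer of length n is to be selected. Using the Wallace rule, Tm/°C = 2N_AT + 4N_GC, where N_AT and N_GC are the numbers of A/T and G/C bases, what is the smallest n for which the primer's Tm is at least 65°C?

n = 21

First 20 bases: ATACATACTAGCCGCGGTGC → Tm = 62°C (< 65°C)
First 21 bases: ATACATACTAGCCGCGGTGCC → Tm = 66°C (≥ 65°C)
Each additional base adds 2°C (A/T) or 4°C (G/C), so Tm is non-decreasing in n; n = 21 is the first length to reach 65°C.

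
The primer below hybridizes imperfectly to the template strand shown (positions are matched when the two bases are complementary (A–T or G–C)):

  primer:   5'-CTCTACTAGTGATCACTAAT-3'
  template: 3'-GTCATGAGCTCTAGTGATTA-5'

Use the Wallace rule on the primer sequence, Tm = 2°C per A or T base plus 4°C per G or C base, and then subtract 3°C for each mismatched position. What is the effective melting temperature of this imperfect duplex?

Primer base counts: A=6, T=7, G=2, C=5 → A+T=13, G+C=7
Perfect-match Tm = 2(13) + 4(7) = 26 + 28 = 54°C
Mismatches (positions where the bases are not complementary): 4 (at positions 2, 3, 8, 10)
Effective Tm = 54 − 4×3 = 54 − 12 = 42°C

42°C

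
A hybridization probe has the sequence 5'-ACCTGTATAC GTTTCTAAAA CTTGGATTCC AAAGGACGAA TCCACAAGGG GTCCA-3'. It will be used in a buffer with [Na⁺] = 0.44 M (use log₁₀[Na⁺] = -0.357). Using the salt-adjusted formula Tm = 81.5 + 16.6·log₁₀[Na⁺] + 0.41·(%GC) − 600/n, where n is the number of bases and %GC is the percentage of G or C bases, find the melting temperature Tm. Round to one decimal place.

Length n = 55. Counting bases: A=18, G=11, T=13, C=13
G+C = 24, so %GC = 24/55 × 100 = 43.636%
Salt term: 16.6 × (-0.357) = -5.926
GC term: 0.41 × 43.636 = 17.891; length term: −600/55 = −10.909
Tm = 81.5 + (-5.926) + 17.891 − 10.909 = 82.556 → 82.6°C

82.6°C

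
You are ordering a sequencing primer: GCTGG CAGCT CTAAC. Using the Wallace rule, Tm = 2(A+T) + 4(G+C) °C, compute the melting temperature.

48°C

Scanning the sequence gives A=3, G=4, C=5, T=3.
A+T = 6, G+C = 9
Tm = 2(6) + 4(9) = 12 + 36 = 48°C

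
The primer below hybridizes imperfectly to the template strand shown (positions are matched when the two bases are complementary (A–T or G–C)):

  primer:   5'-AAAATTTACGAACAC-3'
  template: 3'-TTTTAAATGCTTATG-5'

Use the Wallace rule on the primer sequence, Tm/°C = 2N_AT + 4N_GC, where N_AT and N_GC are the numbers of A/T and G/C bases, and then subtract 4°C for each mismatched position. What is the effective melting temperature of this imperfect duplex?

34°C

Primer base counts: A=8, T=3, G=1, C=3 → A+T=11, G+C=4
Perfect-match Tm = 2(11) + 4(4) = 22 + 16 = 38°C
Mismatches (positions where the bases are not complementary): 1 (at position 13)
Effective Tm = 38 − 1×4 = 38 − 4 = 34°C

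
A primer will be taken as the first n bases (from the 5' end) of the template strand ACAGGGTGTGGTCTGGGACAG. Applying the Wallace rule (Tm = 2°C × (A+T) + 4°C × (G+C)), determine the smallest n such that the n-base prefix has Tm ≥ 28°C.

n = 9

First 8 bases: ACAGGGTG → Tm = 26°C (< 28°C)
First 9 bases: ACAGGGTGT → Tm = 28°C (≥ 28°C)
Since every base adds ≥2°C, Tm only increases with n, so the threshold is first crossed at n = 9.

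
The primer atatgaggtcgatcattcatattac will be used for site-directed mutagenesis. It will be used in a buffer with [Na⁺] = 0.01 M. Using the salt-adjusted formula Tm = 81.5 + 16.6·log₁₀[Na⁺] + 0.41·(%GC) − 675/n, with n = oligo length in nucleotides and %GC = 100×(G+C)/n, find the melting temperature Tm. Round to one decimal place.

Length n = 25. Counting bases: C=4, G=4, T=9, A=8
G+C = 8, so %GC = 8/25 × 100 = 32%
Salt term: 16.6 × (-2) = -33.2
GC term: 0.41 × 32 = 13.12; length term: −675/25 = −27
Tm = 81.5 + (-33.2) + 13.12 − 27 = 34.42 → 34.4°C

34.4°C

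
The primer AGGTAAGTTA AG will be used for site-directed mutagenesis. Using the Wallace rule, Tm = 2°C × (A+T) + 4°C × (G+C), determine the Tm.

A=5, C=0, G=4, T=3
A+T = 8, G+C = 4
Tm = 4·4 + 2·8 = 16 + 16 = 32°C

32°C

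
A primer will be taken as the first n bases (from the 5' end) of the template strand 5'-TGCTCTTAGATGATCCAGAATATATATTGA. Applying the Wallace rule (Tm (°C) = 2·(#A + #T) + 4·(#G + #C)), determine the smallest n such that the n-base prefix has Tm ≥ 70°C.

n = 27

First 26 bases: TGCTCTTAGATGATCCAGAATATATA → Tm = 68°C (< 70°C)
First 27 bases: TGCTCTTAGATGATCCAGAATATATAT → Tm = 70°C (≥ 70°C)
Each additional base adds 2°C (A/T) or 4°C (G/C), so Tm is non-decreasing in n; n = 27 is the first length to reach 70°C.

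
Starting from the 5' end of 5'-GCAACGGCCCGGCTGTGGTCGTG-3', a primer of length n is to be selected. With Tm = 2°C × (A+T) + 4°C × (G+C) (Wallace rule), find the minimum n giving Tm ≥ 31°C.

n = 9

First 8 bases: GCAACGGC → Tm = 28°C (< 31°C)
First 9 bases: GCAACGGCC → Tm = 32°C (≥ 31°C)
Each additional base adds 2°C (A/T) or 4°C (G/C), so Tm is non-decreasing in n; n = 9 is the first length to reach 31°C.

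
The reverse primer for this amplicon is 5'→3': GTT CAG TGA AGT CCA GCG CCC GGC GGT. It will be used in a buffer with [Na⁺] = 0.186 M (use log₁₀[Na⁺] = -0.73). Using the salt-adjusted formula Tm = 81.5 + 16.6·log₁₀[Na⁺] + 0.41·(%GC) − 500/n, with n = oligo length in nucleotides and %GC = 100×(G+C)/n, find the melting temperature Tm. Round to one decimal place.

Length n = 27. Counting bases: T=5, G=10, C=8, A=4
G+C = 18, so %GC = 18/27 × 100 = 66.667%
Salt term: 16.6 × (-0.73) = -12.118
GC term: 0.41 × 66.667 = 27.333; length term: −500/27 = −18.519
Tm = 81.5 + (-12.118) + 27.333 − 18.519 = 78.196 → 78.2°C

78.2°C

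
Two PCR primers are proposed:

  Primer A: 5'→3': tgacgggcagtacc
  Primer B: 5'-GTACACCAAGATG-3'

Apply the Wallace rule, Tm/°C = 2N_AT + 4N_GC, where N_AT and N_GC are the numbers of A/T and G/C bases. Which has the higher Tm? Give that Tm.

Primer A: A+T=5, G+C=9 → Tm = 2(5)+4(9) = 46°C
Primer B: A+T=7, G+C=6 → Tm = 2(7)+4(6) = 38°C
46°C vs 38°C → primer A is higher.

Primer A, 46°C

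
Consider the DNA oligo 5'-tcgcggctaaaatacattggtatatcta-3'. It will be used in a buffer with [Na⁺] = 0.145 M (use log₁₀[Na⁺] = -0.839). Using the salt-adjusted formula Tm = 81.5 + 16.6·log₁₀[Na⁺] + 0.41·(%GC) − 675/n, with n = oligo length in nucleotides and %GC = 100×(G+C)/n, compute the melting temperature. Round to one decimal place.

58.1°C

Length n = 28. G=5, T=9, C=5, A=9
G+C = 10, so %GC = 10/28 × 100 = 35.714%
Salt term: 16.6 × (-0.839) = -13.927
GC term: 0.41 × 35.714 = 14.643; length term: −675/28 = −24.107
Tm = 81.5 + (-13.927) + 14.643 − 24.107 = 58.109 → 58.1°C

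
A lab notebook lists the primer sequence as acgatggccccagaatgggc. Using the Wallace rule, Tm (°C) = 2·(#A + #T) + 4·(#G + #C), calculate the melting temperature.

66°C

Counting bases: C=6, T=2, G=7, A=5
A+T = 7, G+C = 13
Tm = 4·13 + 2·7 = 52 + 14 = 66°C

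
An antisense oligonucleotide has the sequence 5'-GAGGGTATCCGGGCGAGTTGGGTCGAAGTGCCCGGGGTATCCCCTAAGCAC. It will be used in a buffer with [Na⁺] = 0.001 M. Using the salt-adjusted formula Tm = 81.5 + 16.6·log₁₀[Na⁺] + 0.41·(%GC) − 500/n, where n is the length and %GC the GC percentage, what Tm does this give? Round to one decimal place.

Length n = 51. Counting bases: C=13, A=9, G=20, T=9
G+C = 33, so %GC = 33/51 × 100 = 64.706%
Salt term: 16.6 × (-3) = -49.8
GC term: 0.41 × 64.706 = 26.529; length term: −500/51 = −9.804
Tm = 81.5 + (-49.8) + 26.529 − 9.804 = 48.425 → 48.4°C

48.4°C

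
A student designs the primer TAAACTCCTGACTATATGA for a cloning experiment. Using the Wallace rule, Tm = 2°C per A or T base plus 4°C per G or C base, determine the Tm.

50°C

Base counts: G=2, C=4, T=6, A=7
So N_AT = 13 and N_GC = 6.
Tm = 2(13) + 4(6) = 26 + 24 = 50°C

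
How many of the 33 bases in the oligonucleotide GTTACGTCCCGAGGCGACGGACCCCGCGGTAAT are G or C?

22

G=11, C=11, T=5, A=6
G+C = 11 + 11 = 22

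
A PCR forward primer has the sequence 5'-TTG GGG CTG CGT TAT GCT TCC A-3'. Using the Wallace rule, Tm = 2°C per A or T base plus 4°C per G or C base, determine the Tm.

68°C

Counting bases: C=5, G=7, A=2, T=8
A+T = 10, G+C = 12
Tm = 4·12 + 2·10 = 48 + 20 = 68°C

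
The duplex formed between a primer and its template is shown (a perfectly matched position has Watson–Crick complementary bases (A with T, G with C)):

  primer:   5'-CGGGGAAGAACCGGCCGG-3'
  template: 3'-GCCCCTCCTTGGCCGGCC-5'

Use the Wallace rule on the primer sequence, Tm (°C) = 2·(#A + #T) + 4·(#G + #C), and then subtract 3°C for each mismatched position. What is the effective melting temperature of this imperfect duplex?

61°C

Primer base counts: A=4, T=0, G=9, C=5 → A+T=4, G+C=14
Perfect-match Tm = 2(4) + 4(14) = 8 + 56 = 64°C
Mismatches (positions where the bases are not complementary): 1 (at position 7)
Effective Tm = 64 − 1×3 = 64 − 3 = 61°C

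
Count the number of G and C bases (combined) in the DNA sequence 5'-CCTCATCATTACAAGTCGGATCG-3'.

11

Scanning the sequence gives G=4, A=6, C=7, T=6.
G+C = 4 + 7 = 11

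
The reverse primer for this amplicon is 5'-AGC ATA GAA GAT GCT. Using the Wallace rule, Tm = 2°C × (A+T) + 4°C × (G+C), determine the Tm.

Scanning the sequence gives C=2, T=3, A=6, G=4.
So N_AT = 9 and N_GC = 6.
Tm = 4·6 + 2·9 = 24 + 18 = 42°C

42°C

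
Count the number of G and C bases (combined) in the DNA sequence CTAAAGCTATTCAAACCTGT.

7

Scanning the sequence gives C=5, T=6, A=7, G=2.
Total G or C: 2 + 5 = 7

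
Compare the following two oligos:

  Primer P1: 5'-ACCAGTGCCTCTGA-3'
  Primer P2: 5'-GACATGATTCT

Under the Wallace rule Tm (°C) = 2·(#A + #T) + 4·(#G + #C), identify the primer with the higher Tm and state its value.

Primer P1: A+T=6, G+C=8 → Tm = 2(6)+4(8) = 44°C
Primer P2: A+T=7, G+C=4 → Tm = 2(7)+4(4) = 30°C
44°C vs 30°C → primer P1 is higher.

Primer P1, 44°C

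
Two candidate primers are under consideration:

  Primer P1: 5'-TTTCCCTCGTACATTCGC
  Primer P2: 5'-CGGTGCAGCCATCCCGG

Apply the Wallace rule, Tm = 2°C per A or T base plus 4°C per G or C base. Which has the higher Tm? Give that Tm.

Primer P1: A+T=9, G+C=9 → Tm = 2(9)+4(9) = 54°C
Primer P2: A+T=4, G+C=13 → Tm = 2(4)+4(13) = 60°C
54°C vs 60°C → primer P2 is higher.

Primer P2, 60°C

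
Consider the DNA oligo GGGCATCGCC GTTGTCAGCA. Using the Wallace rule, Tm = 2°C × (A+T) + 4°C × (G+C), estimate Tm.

66°C

G=7, A=3, T=4, C=6
A+T = 7, G+C = 13
Tm = 2×7 + 4×13 = 66°C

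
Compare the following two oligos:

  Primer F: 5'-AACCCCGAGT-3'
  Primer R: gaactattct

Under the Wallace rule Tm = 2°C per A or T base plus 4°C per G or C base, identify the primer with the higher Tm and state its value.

Primer F, 32°C

Primer F: A+T=4, G+C=6 → Tm = 2(4)+4(6) = 32°C
Primer R: A+T=7, G+C=3 → Tm = 2(7)+4(3) = 26°C
32°C vs 26°C → primer F is higher.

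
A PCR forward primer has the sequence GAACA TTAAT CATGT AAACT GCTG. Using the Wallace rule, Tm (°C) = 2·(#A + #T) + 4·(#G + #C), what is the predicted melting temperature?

64°C

Scanning the sequence gives G=4, T=7, C=4, A=9.
AT pairs contribute 16, GC pairs contribute 8.
Tm = 2×16 + 4×8 = 64°C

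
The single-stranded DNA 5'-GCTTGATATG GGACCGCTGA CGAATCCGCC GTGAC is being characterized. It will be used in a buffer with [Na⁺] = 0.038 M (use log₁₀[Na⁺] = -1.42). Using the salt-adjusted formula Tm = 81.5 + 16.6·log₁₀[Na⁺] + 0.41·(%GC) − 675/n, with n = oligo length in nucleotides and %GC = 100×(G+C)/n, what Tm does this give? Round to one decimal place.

Length n = 35. T=7, C=10, G=11, A=7
G+C = 21, so %GC = 21/35 × 100 = 60%
Salt term: 16.6 × (-1.42) = -23.572
GC term: 0.41 × 60 = 24.6; length term: −675/35 = −19.286
Tm = 81.5 + (-23.572) + 24.6 − 19.286 = 63.242 → 63.2°C

63.2°C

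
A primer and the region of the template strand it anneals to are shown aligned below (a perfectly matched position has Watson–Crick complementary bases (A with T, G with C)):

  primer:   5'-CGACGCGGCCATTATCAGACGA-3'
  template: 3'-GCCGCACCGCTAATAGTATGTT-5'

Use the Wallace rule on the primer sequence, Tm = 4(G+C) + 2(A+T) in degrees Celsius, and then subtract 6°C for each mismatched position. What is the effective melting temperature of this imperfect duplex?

40°C

Primer base counts: A=6, T=3, G=6, C=7 → A+T=9, G+C=13
Perfect-match Tm = 2(9) + 4(13) = 18 + 52 = 70°C
Mismatches (positions where the bases are not complementary): 5 (at positions 3, 6, 10, 18, 21)
Effective Tm = 70 − 5×6 = 70 − 30 = 40°C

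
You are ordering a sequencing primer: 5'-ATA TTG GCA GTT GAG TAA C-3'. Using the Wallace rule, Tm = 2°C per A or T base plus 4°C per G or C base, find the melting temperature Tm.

52°C

Base counts: T=6, A=6, C=2, G=5
AT pairs contribute 12, GC pairs contribute 7.
Tm = 2×12 + 4×7 = 52°C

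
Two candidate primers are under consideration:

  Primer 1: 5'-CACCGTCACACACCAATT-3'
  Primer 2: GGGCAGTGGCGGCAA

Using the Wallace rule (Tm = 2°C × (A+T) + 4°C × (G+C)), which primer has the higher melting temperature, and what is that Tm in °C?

Primer 1: A+T=9, G+C=9 → Tm = 2(9)+4(9) = 54°C
Primer 2: A+T=4, G+C=11 → Tm = 2(4)+4(11) = 52°C
54°C vs 52°C → primer 1 is higher.

Primer 1, 54°C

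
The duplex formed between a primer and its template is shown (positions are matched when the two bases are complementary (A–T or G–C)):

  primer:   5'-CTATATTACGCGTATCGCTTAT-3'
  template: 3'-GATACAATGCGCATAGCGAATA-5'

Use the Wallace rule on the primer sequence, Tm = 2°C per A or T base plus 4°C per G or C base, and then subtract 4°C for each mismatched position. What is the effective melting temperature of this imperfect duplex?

56°C

Primer base counts: A=5, T=9, G=3, C=5 → A+T=14, G+C=8
Perfect-match Tm = 2(14) + 4(8) = 28 + 32 = 60°C
Mismatches (positions where the bases are not complementary): 1 (at position 5)
Effective Tm = 60 − 1×4 = 60 − 4 = 56°C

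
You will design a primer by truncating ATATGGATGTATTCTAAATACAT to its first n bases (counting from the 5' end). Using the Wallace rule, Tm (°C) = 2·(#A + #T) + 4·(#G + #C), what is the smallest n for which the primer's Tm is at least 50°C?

n = 21

First 20 bases: ATATGGATGTATTCTAAATA → Tm = 48°C (< 50°C)
First 21 bases: ATATGGATGTATTCTAAATAC → Tm = 52°C (≥ 50°C)
Since every base adds ≥2°C, Tm only increases with n, so the threshold is first crossed at n = 21.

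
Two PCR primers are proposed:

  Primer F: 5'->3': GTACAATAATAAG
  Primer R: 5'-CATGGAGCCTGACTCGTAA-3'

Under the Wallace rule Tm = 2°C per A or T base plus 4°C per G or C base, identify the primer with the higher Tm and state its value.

Primer F: A+T=10, G+C=3 → Tm = 2(10)+4(3) = 32°C
Primer R: A+T=9, G+C=10 → Tm = 2(9)+4(10) = 58°C
32°C vs 58°C → primer R is higher.

Primer R, 58°C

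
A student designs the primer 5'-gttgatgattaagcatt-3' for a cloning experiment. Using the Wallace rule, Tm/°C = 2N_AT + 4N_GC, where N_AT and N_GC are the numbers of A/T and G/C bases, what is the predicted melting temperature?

44°C

Base counts: T=7, C=1, G=4, A=5
So N_AT = 12 and N_GC = 5.
Tm = 2(12) + 4(5) = 24 + 20 = 44°C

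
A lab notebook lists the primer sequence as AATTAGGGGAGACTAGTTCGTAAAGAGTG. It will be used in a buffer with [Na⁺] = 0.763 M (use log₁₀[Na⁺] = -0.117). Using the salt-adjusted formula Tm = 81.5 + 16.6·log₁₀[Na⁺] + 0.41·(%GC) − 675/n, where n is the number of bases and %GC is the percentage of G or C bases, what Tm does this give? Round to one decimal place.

Length n = 29. Scanning the sequence gives G=10, A=10, T=7, C=2.
G+C = 12, so %GC = 12/29 × 100 = 41.379%
Salt term: 16.6 × (-0.117) = -1.942
GC term: 0.41 × 41.379 = 16.965; length term: −675/29 = −23.276
Tm = 81.5 + (-1.942) + 16.965 − 23.276 = 73.247 → 73.2°C

73.2°C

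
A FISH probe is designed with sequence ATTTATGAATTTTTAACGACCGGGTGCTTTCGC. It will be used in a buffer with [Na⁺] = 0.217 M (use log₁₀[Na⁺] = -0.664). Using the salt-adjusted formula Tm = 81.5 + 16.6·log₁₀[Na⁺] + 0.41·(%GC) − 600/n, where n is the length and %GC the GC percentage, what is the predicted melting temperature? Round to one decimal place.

Length n = 33. Base counts: G=7, T=13, C=6, A=7
G+C = 13, so %GC = 13/33 × 100 = 39.394%
Salt term: 16.6 × (-0.664) = -11.022
GC term: 0.41 × 39.394 = 16.152; length term: −600/33 = −18.182
Tm = 81.5 + (-11.022) + 16.152 − 18.182 = 68.448 → 68.4°C

68.4°C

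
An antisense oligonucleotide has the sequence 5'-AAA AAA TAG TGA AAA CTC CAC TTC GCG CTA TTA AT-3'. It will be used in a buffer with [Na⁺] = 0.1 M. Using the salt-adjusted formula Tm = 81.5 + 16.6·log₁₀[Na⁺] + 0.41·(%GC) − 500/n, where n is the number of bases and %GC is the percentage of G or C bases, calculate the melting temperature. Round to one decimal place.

Length n = 35. Counting bases: C=7, T=9, A=15, G=4
G+C = 11, so %GC = 11/35 × 100 = 31.429%
Salt term: 16.6 × (-1) = -16.6
GC term: 0.41 × 31.429 = 12.886; length term: −500/35 = −14.286
Tm = 81.5 + (-16.6) + 12.886 − 14.286 = 63.5 → 63.5°C

63.5°C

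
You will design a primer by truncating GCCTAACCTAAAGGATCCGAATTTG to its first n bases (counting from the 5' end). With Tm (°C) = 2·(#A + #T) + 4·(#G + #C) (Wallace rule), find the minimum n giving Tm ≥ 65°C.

First 22 bases: GCCTAACCTAAAGGATCCGAAT → Tm = 64°C (< 65°C)
First 23 bases: GCCTAACCTAAAGGATCCGAATT → Tm = 66°C (≥ 65°C)
Since every base adds ≥2°C, Tm only increases with n, so the threshold is first crossed at n = 23.

n = 23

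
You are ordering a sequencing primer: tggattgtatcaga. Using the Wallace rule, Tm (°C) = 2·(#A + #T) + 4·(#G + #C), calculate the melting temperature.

Base counts: C=1, G=4, A=4, T=5
AT pairs contribute 9, GC pairs contribute 5.
Tm = 2×9 + 4×5 = 38°C

38°C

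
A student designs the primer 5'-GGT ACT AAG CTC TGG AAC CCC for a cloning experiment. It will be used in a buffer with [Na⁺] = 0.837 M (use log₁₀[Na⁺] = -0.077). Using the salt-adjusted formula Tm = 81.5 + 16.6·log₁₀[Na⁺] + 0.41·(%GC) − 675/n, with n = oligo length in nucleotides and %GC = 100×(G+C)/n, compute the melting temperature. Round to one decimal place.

71.5°C

Length n = 21. T=4, C=7, A=5, G=5
G+C = 12, so %GC = 12/21 × 100 = 57.143%
Salt term: 16.6 × (-0.077) = -1.278
GC term: 0.41 × 57.143 = 23.429; length term: −675/21 = −32.143
Tm = 81.5 + (-1.278) + 23.429 − 32.143 = 71.508 → 71.5°C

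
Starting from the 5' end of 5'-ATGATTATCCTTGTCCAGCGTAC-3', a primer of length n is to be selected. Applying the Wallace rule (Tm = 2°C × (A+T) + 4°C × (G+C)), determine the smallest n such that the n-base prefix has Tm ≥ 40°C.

n = 15

First 14 bases: ATGATTATCCTTGT → Tm = 36°C (< 40°C)
First 15 bases: ATGATTATCCTTGTC → Tm = 40°C (≥ 40°C)
Each additional base adds 2°C (A/T) or 4°C (G/C), so Tm is non-decreasing in n; n = 15 is the first length to reach 40°C.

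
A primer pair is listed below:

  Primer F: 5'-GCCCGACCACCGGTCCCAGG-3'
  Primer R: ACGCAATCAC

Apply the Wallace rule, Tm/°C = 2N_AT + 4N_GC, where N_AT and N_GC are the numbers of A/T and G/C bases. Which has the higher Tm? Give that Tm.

Primer F: A+T=4, G+C=16 → Tm = 2(4)+4(16) = 72°C
Primer R: A+T=5, G+C=5 → Tm = 2(5)+4(5) = 30°C
72°C vs 30°C → primer F is higher.

Primer F, 72°C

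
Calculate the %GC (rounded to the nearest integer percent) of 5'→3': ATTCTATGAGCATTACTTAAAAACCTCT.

29%

Base counts: A=10, T=10, G=2, C=6
G+C = 2 + 6 = 8 out of 28 bases
%GC = 8/28 × 100 = 28.57% ≈ 29%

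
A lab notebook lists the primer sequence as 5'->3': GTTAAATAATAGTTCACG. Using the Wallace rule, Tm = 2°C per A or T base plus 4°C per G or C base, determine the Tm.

C=2, G=3, T=6, A=7
So N_AT = 13 and N_GC = 5.
Tm = 2×13 + 4×5 = 46°C

46°C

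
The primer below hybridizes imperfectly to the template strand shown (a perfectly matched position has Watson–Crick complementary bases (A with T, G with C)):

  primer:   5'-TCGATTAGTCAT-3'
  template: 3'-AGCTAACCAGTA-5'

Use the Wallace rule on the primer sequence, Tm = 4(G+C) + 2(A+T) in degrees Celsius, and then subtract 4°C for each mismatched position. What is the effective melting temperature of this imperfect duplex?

Primer base counts: A=3, T=5, G=2, C=2 → A+T=8, G+C=4
Perfect-match Tm = 2(8) + 4(4) = 16 + 16 = 32°C
Mismatches (positions where the bases are not complementary): 1 (at position 7)
Effective Tm = 32 − 1×4 = 32 − 4 = 28°C

28°C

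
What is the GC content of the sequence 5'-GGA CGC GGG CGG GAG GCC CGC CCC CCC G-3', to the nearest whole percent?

93%

T=0, A=2, G=13, C=13
G+C = 13 + 13 = 26 out of 28 bases
%GC = 26/28 × 100 = 92.86% ≈ 93%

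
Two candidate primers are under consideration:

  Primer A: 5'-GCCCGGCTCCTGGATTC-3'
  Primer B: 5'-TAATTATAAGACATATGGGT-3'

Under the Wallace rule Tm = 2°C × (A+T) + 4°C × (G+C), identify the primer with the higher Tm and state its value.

Primer A, 58°C

Primer A: A+T=5, G+C=12 → Tm = 2(5)+4(12) = 58°C
Primer B: A+T=15, G+C=5 → Tm = 2(15)+4(5) = 50°C
58°C vs 50°C → primer A is higher.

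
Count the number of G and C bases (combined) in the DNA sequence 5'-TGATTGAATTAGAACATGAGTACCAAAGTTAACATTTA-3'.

10

C=4, A=16, T=12, G=6
G+C = 6 + 4 = 10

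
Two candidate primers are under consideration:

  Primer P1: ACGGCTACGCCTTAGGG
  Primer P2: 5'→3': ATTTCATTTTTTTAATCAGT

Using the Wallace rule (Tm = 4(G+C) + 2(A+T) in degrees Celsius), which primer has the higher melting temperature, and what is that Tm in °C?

Primer P1: A+T=6, G+C=11 → Tm = 2(6)+4(11) = 56°C
Primer P2: A+T=17, G+C=3 → Tm = 2(17)+4(3) = 46°C
56°C vs 46°C → primer P1 is higher.

Primer P1, 56°C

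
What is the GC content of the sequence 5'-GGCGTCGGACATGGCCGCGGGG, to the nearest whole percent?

82%

G=12, A=2, T=2, C=6
G+C = 12 + 6 = 18 out of 22 bases
%GC = 18/22 × 100 = 81.82% ≈ 82%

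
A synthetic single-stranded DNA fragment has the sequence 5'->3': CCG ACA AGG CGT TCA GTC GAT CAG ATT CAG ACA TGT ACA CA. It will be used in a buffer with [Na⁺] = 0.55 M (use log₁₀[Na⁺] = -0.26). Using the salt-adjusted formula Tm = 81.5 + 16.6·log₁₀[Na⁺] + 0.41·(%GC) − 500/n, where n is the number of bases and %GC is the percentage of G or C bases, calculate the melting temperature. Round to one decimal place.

85.0°C

Length n = 41. Scanning the sequence gives G=9, T=8, A=13, C=11.
G+C = 20, so %GC = 20/41 × 100 = 48.78%
Salt term: 16.6 × (-0.26) = -4.316
GC term: 0.41 × 48.78 = 20; length term: −500/41 = −12.195
Tm = 81.5 + (-4.316) + 20 − 12.195 = 84.989 → 85.0°C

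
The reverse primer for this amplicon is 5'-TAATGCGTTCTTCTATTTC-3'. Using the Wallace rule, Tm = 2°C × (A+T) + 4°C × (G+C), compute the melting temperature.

50°C

Scanning the sequence gives T=10, A=3, C=4, G=2.
AT pairs contribute 13, GC pairs contribute 6.
Tm = 2×13 + 4×6 = 50°C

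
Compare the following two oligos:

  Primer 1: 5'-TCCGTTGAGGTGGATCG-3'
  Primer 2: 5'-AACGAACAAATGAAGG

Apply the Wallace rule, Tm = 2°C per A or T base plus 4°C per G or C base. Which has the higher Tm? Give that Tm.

Primer 1, 54°C

Primer 1: A+T=7, G+C=10 → Tm = 2(7)+4(10) = 54°C
Primer 2: A+T=10, G+C=6 → Tm = 2(10)+4(6) = 44°C
54°C vs 44°C → primer 1 is higher.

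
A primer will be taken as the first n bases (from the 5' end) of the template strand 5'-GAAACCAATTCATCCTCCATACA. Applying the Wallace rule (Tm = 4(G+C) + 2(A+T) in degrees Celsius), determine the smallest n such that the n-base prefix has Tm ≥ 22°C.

First 7 bases: GAAACCA → Tm = 20°C (< 22°C)
First 8 bases: GAAACCAA → Tm = 22°C (≥ 22°C)
Each additional base adds 2°C (A/T) or 4°C (G/C), so Tm is non-decreasing in n; n = 8 is the first length to reach 22°C.

n = 8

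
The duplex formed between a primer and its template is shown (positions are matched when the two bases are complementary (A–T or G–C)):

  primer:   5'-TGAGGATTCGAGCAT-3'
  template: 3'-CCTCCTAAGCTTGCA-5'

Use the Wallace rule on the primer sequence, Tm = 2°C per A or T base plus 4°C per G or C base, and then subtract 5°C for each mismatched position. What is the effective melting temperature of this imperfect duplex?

Primer base counts: A=4, T=4, G=5, C=2 → A+T=8, G+C=7
Perfect-match Tm = 2(8) + 4(7) = 16 + 28 = 44°C
Mismatches (positions where the bases are not complementary): 3 (at positions 1, 12, 14)
Effective Tm = 44 − 3×5 = 44 − 15 = 29°C

29°C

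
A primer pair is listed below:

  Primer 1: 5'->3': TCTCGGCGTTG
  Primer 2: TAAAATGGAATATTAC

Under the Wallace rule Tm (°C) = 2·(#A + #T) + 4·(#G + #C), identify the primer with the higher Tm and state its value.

Primer 1: A+T=4, G+C=7 → Tm = 2(4)+4(7) = 36°C
Primer 2: A+T=13, G+C=3 → Tm = 2(13)+4(3) = 38°C
36°C vs 38°C → primer 2 is higher.

Primer 2, 38°C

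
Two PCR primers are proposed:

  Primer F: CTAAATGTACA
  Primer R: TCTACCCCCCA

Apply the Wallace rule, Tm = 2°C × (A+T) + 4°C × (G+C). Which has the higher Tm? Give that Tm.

Primer F: A+T=8, G+C=3 → Tm = 2(8)+4(3) = 28°C
Primer R: A+T=4, G+C=7 → Tm = 2(4)+4(7) = 36°C
28°C vs 36°C → primer R is higher.

Primer R, 36°C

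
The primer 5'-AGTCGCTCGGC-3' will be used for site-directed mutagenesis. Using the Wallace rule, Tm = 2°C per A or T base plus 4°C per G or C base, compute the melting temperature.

Counting bases: T=2, G=4, C=4, A=1
A+T = 3, G+C = 8
Tm = 2(3) + 4(8) = 6 + 32 = 38°C

38°C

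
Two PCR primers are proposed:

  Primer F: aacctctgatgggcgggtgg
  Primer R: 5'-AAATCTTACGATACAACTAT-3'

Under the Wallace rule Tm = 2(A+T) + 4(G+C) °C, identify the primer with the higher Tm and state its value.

Primer F, 66°C

Primer F: A+T=7, G+C=13 → Tm = 2(7)+4(13) = 66°C
Primer R: A+T=15, G+C=5 → Tm = 2(15)+4(5) = 50°C
66°C vs 50°C → primer F is higher.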